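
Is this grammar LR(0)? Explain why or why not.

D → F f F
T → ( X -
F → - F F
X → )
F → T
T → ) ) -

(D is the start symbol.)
A grammar is LR(0) if no state in the canonical LR(0) collection has:
  - both a shift item (dot before a terminal) and a complete item (shift-reduce conflict), or
  - two or more complete items (reduce-reduce conflict; the accept item [D' → D .] counts as a complete item here).

Augment with D' → D and build the canonical LR(0) collection (I0 = CLOSURE({[D' → . D]}), then GOTO on every symbol after a dot until no new states appear). It has 16 states:
  I0: { [D → . F f F], [D' → . D], [F → . - F F], [F → . T], [T → . ( X -], [T → . ) ) -] }  — shift
  I1: { [T → ( . X -], [X → . )] }  — shift
  I2: { [T → ) . ) -] }  — shift
  I3: { [F → - . F F], [F → . - F F], [F → . T], [T → . ( X -], [T → . ) ) -] }  — shift
  I4: { [D' → D .] }  — accept
  I5: { [D → F . f F] }  — shift
  I6: { [F → T .] }  — reduce
  I7: { [D → F f . F], [F → . - F F], [F → . T], [T → . ( X -], [T → . ) ) -] }  — shift
  I8: { [D → F f F .] }  — reduce
  I9: { [F → - F . F], [F → . - F F], [F → . T], [T → . ( X -], [T → . ) ) -] }  — shift
  I10: { [F → - F F .] }  — reduce
  I11: { [T → ) ) . -] }  — shift
  I12: { [T → ) ) - .] }  — reduce
  I13: { [X → ) .] }  — reduce
  I14: { [T → ( X . -] }  — shift
  I15: { [T → ( X - .] }  — reduce

Every state is either a pure shift/goto state or contains exactly one complete item and nothing to shift — no conflicts. The grammar is LR(0).

Answer: Yes, the grammar is LR(0)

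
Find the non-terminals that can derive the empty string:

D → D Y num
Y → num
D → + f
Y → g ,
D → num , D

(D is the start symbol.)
None

There are no ε-productions, so no non-terminal can derive ε.
No non-terminals are nullable.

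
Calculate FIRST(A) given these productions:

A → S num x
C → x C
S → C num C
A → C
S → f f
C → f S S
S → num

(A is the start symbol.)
{ 'f', 'num', 'x' }

FIRST sets of the other non-terminals involved (by the same procedure, iterated to a fixed point):
  FIRST(S) = { 'f', 'num', 'x' }
  FIRST(C) = { 'f', 'x' }

From A → S num x:
  - S is a non-terminal: add FIRST(S) \ {ε} = { 'f', 'num', 'x' }
    S is not nullable, so stop
From A → C:
  - C is a non-terminal: add FIRST(C) \ {ε} = { 'f', 'x' }
    C is not nullable, so stop

Collecting: FIRST(A) = { 'f', 'num', 'x' }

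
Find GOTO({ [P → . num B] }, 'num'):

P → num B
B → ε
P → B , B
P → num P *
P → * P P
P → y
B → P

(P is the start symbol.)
GOTO(I, 'num') = CLOSURE({ [A → αX.β] : [A → α.Xβ] ∈ I, X = 'num' })

Items with dot before 'num', with the dot advanced:
  [P → . num B] → [P → num . B]
Closure of the advanced items:
  [P → num . B] has the dot before B: add [B → .], [B → . P]
  [B → . P] has the dot before P: add [P → . num B], [P → . B , B], [P → . num P *], [P → . * P P], [P → . y]

GOTO = { [B → . P], [B → .], [P → . * P P], [P → . B , B], [P → . num B], [P → . num P *], [P → . y], [P → num . B] }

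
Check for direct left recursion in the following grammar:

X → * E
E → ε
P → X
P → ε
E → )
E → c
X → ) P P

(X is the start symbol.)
No direct left recursion

Direct left recursion occurs when N → N α for some non-terminal N (the right-hand side begins with the left-hand side itself).

X → * E: starts with '*'
E → ε: starts with ε
P → X: starts with X
P → ε: starts with ε
E → ): starts with ')'
E → c: starts with c
X → ) P P: starts with ')'

No direct left recursion found.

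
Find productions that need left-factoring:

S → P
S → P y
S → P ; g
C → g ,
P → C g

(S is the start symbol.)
Yes, S has productions with common prefix 'P'

Left-factoring is needed when two productions for the same non-terminal
share a common prefix on the right-hand side.

Productions for S:
  S → P
  S → P y
  S → P ; g

Found common prefix 'P' in productions for S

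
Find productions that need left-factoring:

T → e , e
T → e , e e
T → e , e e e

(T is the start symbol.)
Left-factoring is needed when two productions for the same non-terminal
share a common prefix on the right-hand side.

Productions for T:
  T → e , e
  T → e , e e
  T → e , e e e

Found common prefix 'e , e' in productions for T

Answer: Yes, T has productions with common prefix 'e , e'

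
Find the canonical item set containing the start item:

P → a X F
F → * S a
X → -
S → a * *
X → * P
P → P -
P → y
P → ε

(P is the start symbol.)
First, augment the grammar with P' → P
I₀ = CLOSURE({ [P' → . P] }):
  [P' → . P] has the dot before P: add [P → . a X F], [P → . P -], [P → . y], [P → .]
No further items can be added.

I₀ = { [P → . P -], [P → . a X F], [P → . y], [P → .], [P' → . P] }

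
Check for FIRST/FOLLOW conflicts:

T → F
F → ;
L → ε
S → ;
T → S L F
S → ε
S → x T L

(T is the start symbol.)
Yes. S → ';' with FOLLOW(S) on { ';' }

Nullable non-terminals: L, S.
L has a nullable alternative but only one production, so nothing to check.

S: nullable alternative(s) S → ε; FOLLOW(S) = { ';' }
  S → ;: FIRST \ {ε} = { ';' } — overlaps FOLLOW(S) on { ';' }: CONFLICT
  S → ε: FIRST \ {ε} = { } — this is the only nullable alternative, skip
  S → x T L: FIRST \ {ε} = { 'x' } — disjoint from FOLLOW(S)

F, T have no nullable alternative, so no FIRST/FOLLOW check is needed there.

So the grammar has 1 FIRST/FOLLOW conflict (marked CONFLICT above).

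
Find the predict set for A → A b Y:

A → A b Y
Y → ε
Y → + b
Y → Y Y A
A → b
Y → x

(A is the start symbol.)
{ 'b' }

PREDICT(A → A b Y) = (FIRST(RHS) \ {ε}) ∪ (FOLLOW(A) if ε ∈ FIRST(RHS), i.e. RHS ⇒* ε)
FIRST(A) = { 'b' }
FIRST(A b Y) = { 'b' }
ε ∉ FIRST(A b Y), so FOLLOW(A) is not added.
PREDICT(A → A b Y) = { 'b' }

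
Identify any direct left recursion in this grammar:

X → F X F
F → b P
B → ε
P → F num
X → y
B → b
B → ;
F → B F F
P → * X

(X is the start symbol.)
Direct left recursion occurs when N → N α for some non-terminal N (the right-hand side begins with the left-hand side itself).

X → F X F: starts with F
F → b P: starts with b
B → ε: starts with ε
P → F num: starts with F
X → y: starts with y
B → b: starts with b
B → ;: starts with ';'
F → B F F: starts with B
P → * X: starts with '*'

No direct left recursion found.

Answer: No direct left recursion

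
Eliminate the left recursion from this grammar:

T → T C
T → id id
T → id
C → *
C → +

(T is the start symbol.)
T is directly left-recursive. The standard transformation for
  A → A α₁ | ... | A α_m | β₁ | ... | β_n
is
  A  → β₁ A' | ... | β_n A'
  A' → α₁ A' | ... | α_m A' | ε

T → id id becomes T → id id T'
T → id becomes T → id T'
T → T C becomes T' → C T'
Add T' → ε

Productions for other non-terminals are unchanged:
  C → *
  C → +

Resulting grammar:
T → id id T'
T → id T'
T' → C T'
T' → ε
C → *
C → +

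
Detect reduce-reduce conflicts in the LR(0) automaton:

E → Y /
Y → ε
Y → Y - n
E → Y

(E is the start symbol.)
Augment with E' → E and build the canonical LR(0) collection (I0 = CLOSURE({[E' → . E]}), then GOTO on every symbol after a dot until no new states appear). It has 6 states:
  I0: { [E → . Y /], [E → . Y], [E' → . E], [Y → . Y - n], [Y → .] }  — reduce
  I1: { [E' → E .] }  — accept
  I2: { [E → Y . /], [E → Y .], [Y → Y . - n] }  — shift, reduce
  I3: { [Y → Y - . n] }  — shift
  I4: { [E → Y / .] }  — reduce
  I5: { [Y → Y - n .] }  — reduce

No state contains more than one complete item.

Answer: No reduce-reduce conflicts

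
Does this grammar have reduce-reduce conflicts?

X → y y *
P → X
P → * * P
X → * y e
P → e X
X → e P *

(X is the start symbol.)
Yes — I11: [P → X .] vs [P → e X .]

A reduce-reduce conflict occurs when an LR(0) state has two complete items [A → α .] and [B → β .] — both call for a reduction, and with no lookahead the parser cannot choose between them.

Augment with X' → X and build the canonical LR(0) collection (I0 = CLOSURE({[X' → . X]}), then GOTO on every symbol after a dot until no new states appear). It has 17 states:
  I0: { [X → . * y e], [X → . e P *], [X → . y y *], [X' → . X] }  — shift
  I1: { [X → * . y e] }  — shift
  I2: { [X' → X .] }  — accept
  I3: { [P → . * * P], [P → . X], [P → . e X], [X → . * y e], [X → . e P *], [X → . y y *], [X → e . P *] }  — shift
  I4: { [X → y . y *] }  — shift
  I5: { [X → y y . *] }  — shift
  I6: { [X → y y * .] }  — reduce
  I7: { [P → * . * P], [X → * . y e] }  — shift
  I8: { [X → e P . *] }  — shift
  I9: { [P → X .] }  — reduce
  I10: { [P → . * * P], [P → . X], [P → . e X], [P → e . X], [X → . * y e], [X → . e P *], [X → . y y *], [X → e . P *] }  — shift
  I11: { [P → X .], [P → e X .] }  — 2 reduces
  I12: { [X → e P * .] }  — reduce
  I13: { [P → * * . P], [P → . * * P], [P → . X], [P → . e X], [X → . * y e], [X → . e P *], [X → . y y *] }  — shift
  I14: { [X → * y . e] }  — shift
  I15: { [X → * y e .] }  — reduce
  I16: { [P → * * P .] }  — reduce

I11 contains complete items [P → X .], [P → e X .] — reduce-reduce conflict.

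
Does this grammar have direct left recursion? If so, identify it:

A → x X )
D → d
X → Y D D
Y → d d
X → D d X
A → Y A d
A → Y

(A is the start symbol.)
Direct left recursion occurs when N → N α for some non-terminal N (the right-hand side begins with the left-hand side itself).

A → x X ): starts with x
D → d: starts with d
X → Y D D: starts with Y
Y → d d: starts with d
X → D d X: starts with D
A → Y A d: starts with Y
A → Y: starts with Y

No direct left recursion found.

Answer: No direct left recursion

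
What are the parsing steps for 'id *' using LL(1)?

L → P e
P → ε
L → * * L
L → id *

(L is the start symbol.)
LL(1) parsing maintains a stack (initially the start symbol over $) and the input. At each step: if the stack top is a terminal, match it against the current input token; if it is a non-terminal N, replace it with the RHS of M[N, lookahead] (the unique production whose predict set contains the lookahead).

Stack is shown with the top on the left.

Stack   Input   Action
----------------------
L $     id * $  output L → id *
id * $  id * $  match 'id'
* $     * $     match '*'
$       $       accept

The string is accepted.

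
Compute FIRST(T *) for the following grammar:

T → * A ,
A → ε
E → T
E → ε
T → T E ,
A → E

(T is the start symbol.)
{ '*' }

FIRST sets of the non-terminals involved (from the grammar, by fixed-point iteration):
  FIRST(T) = { '*' }

To compute FIRST(T *), process the symbols left to right:
Symbol T is a non-terminal. Add FIRST(T) \ {ε} = { '*' }
T is not nullable (ε ∉ FIRST(T)), so stop here.
FIRST(T *) = { '*' }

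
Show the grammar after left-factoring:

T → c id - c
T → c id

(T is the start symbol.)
T → c id T'
T' → - c
T' → ε

Left-factoring transforms A → αβ₁ | αβ₂ into A → αA' and A' → β₁ | β₂
(α is the longest common prefix among the alternatives). Repeat until
no nonterminal has two alternatives with a common prefix.

Round 1: T has alternatives sharing prefix 'c id'. Introduce T': T → c id T'
  Add: T' → - c
  Add: T' → ε

No remaining common prefixes — done.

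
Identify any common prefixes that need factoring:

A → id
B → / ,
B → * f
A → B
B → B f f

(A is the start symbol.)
No, left-factoring is not needed

Left-factoring is needed when two productions for the same non-terminal
share a common prefix on the right-hand side.

Productions for A:
  A → id
  A → B
Productions for B:
  B → / ,
  B → * f
  B → B f f

No common prefixes found.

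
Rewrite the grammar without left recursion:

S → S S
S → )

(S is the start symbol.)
S is directly left-recursive. The standard transformation for
  A → A α₁ | ... | A α_m | β₁ | ... | β_n
is
  A  → β₁ A' | ... | β_n A'
  A' → α₁ A' | ... | α_m A' | ε

S → ) becomes S → ) S'
S → S S becomes S' → S S'
Add S' → ε

Resulting grammar:
S → ) S'
S' → S S'
S' → ε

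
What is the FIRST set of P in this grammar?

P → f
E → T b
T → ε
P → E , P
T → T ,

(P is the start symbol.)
FIRST sets of the other non-terminals involved (by the same procedure, iterated to a fixed point):
  FIRST(E) = { ',', 'b' }

From P → f:
  - f is a terminal: add 'f' and stop
From P → E , P:
  - E is a non-terminal: add FIRST(E) \ {ε} = { ',', 'b' }
    E is not nullable, so stop

Collecting: FIRST(P) = { ',', 'b', 'f' }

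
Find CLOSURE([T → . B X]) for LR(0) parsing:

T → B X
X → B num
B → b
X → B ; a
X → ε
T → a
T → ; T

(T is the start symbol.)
{ [B → . b], [T → . B X] }

Start with: [T → . B X]
  [T → . B X] has the dot before B: add [B → . b]
No further items can be added.

CLOSURE = { [B → . b], [T → . B X] }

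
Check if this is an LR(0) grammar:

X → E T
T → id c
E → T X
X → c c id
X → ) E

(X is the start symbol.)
Yes, the grammar is LR(0)

A grammar is LR(0) if no state in the canonical LR(0) collection has:
  - both a shift item (dot before a terminal) and a complete item (shift-reduce conflict), or
  - two or more complete items (reduce-reduce conflict; the accept item [X' → X .] counts as a complete item here).

Augment with X' → X and build the canonical LR(0) collection (I0 = CLOSURE({[X' → . X]}), then GOTO on every symbol after a dot until no new states appear). It has 13 states:
  I0: { [E → . T X], [T → . id c], [X → . ) E], [X → . E T], [X → . c c id], [X' → . X] }  — shift
  I1: { [E → . T X], [T → . id c], [X → ) . E] }  — shift
  I2: { [T → . id c], [X → E . T] }  — shift
  I3: { [E → . T X], [E → T . X], [T → . id c], [X → . ) E], [X → . E T], [X → . c c id] }  — shift
  I4: { [X' → X .] }  — accept
  I5: { [X → c . c id] }  — shift
  I6: { [T → id . c] }  — shift
  I7: { [T → id c .] }  — reduce
  I8: { [X → c c . id] }  — shift
  I9: { [X → c c id .] }  — reduce
  I10: { [E → T X .] }  — reduce
  I11: { [X → E T .] }  — reduce
  I12: { [X → ) E .] }  — reduce

Every state is either a pure shift/goto state or contains exactly one complete item and nothing to shift — no conflicts. The grammar is LR(0).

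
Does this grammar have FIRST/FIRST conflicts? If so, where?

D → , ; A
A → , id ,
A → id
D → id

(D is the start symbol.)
No FIRST/FIRST conflicts.

A FIRST/FIRST conflict occurs when two productions N → α and N → β for the same non-terminal have FIRST(α) ∩ FIRST(β) ≠ ∅ (with ε ∈ FIRST of a nullable right-hand side, so two nullable alternatives also conflict).

Productions for D:
  D → , ; A: FIRST = { ',' }
  D → id: FIRST = { 'id' }
Productions for A:
  A → , id ,: FIRST = { ',' }
  A → id: FIRST = { 'id' }

All alternatives of each non-terminal have pairwise disjoint FIRST sets.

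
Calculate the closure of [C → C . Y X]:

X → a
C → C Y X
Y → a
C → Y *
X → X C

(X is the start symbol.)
{ [C → C . Y X], [Y → . a] }

To compute CLOSURE, for each item [A → α.Bβ] where B is a non-terminal, add [B → .γ] for all productions B → γ; repeat for the newly added items until nothing changes.

Start with: [C → C . Y X]
  [C → C . Y X] has the dot before Y: add [Y → . a]
No further items can be added.

CLOSURE = { [C → C . Y X], [Y → . a] }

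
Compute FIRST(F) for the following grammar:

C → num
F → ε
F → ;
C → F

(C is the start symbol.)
From F → ε:
  - ε-production, so ε ∈ FIRST(F)
From F → ;:
  - ';' is a terminal: add ';' and stop

Collecting: FIRST(F) = { ';', ε }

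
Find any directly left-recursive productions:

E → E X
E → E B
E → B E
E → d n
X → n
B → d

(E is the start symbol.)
Yes, E is left-recursive

E → E X: LEFT RECURSIVE (starts with E)
E → E B: LEFT RECURSIVE (starts with E)
E → B E: starts with B
E → d n: starts with d
X → n: starts with n
B → d: starts with d

The grammar has direct left recursion on: E.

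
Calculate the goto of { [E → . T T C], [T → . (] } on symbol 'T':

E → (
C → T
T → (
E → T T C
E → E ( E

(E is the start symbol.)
GOTO(I, 'T') = CLOSURE({ [A → αX.β] : [A → α.Xβ] ∈ I, X = 'T' })

Items with dot before 'T', with the dot advanced:
  [E → . T T C] → [E → T . T C]
Closure of the advanced items:
  [E → T . T C] has the dot before T: add [T → . (]

GOTO = { [E → T . T C], [T → . (] }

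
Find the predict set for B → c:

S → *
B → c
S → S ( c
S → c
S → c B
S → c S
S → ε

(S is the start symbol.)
{ 'c' }

PREDICT(B → c) = (FIRST(RHS) \ {ε}) ∪ (FOLLOW(B) if ε ∈ FIRST(RHS), i.e. RHS ⇒* ε)
FIRST(c) = { 'c' }
ε ∉ FIRST(c), so FOLLOW(B) is not added.
PREDICT(B → c) = { 'c' }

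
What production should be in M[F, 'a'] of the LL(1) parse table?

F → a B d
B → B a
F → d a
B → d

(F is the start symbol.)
F → a B d

To find M[F, 'a'], we find productions for F where 'a' is in the predict set (PREDICT(N → α) = (FIRST(α) \ {ε}) ∪ (FOLLOW(N) if α ⇒* ε)).

F → a B d: PREDICT = { 'a' }
  'a' is in predict set, so this production goes in M[F, 'a']
F → d a: PREDICT = { 'd' }

M[F, 'a'] = F → a B d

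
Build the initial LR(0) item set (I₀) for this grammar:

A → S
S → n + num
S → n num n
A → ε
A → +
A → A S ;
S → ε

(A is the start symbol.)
{ [A → . +], [A → . A S ;], [A → . S], [A → .], [A' → . A], [S → . n + num], [S → . n num n], [S → .] }

First, augment the grammar with A' → A
I₀ = CLOSURE({ [A' → . A] }):
  [A' → . A] has the dot before A: add [A → . S], [A → .], [A → . +], [A → . A S ;]
  [A → . S] has the dot before S: add [S → . n + num], [S → . n num n], [S → .]
No further items can be added.

I₀ = { [A → . +], [A → . A S ;], [A → . S], [A → .], [A' → . A], [S → . n + num], [S → . n num n], [S → .] }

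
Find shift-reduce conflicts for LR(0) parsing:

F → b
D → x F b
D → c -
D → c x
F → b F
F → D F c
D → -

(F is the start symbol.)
Yes — I4: [F → b .] vs [D → . -]

Augment with F' → F and build the canonical LR(0) collection (I0 = CLOSURE({[F' → . F]}), then GOTO on every symbol after a dot until no new states appear). It has 14 states:
  I0: { [D → . -], [D → . c -], [D → . c x], [D → . x F b], [F → . D F c], [F → . b F], [F → . b], [F' → . F] }  — shift
  I1: { [D → - .] }  — reduce
  I2: { [D → . -], [D → . c -], [D → . c x], [D → . x F b], [F → . D F c], [F → . b F], [F → . b], [F → D . F c] }  — shift
  I3: { [F' → F .] }  — accept
  I4: { [D → . -], [D → . c -], [D → . c x], [D → . x F b], [F → . D F c], [F → . b F], [F → . b], [F → b . F], [F → b .] }  — shift, reduce
  I5: { [D → c . -], [D → c . x] }  — shift
  I6: { [D → . -], [D → . c -], [D → . c x], [D → . x F b], [D → x . F b], [F → . D F c], [F → . b F], [F → . b] }  — shift
  I7: { [D → x F . b] }  — shift
  I8: { [D → x F b .] }  — reduce
  I9: { [D → c - .] }  — reduce
  I10: { [D → c x .] }  — reduce
  I11: { [F → b F .] }  — reduce
  I12: { [F → D F . c] }  — shift
  I13: { [F → D F c .] }  — reduce

I4 contains reduce item [F → b .] and shift items [D → . -], [D → . c -], [D → . c x], [D → . x F b], [F → . b], [F → . b F] — shift-reduce conflict.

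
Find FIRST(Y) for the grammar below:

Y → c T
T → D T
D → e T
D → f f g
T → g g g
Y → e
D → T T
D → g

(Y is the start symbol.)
To compute FIRST(Y), examine every production with Y on the left-hand side, reading each right-hand side left to right until a non-nullable symbol is reached.

From Y → c T:
  - c is a terminal: add 'c' and stop
From Y → e:
  - e is a terminal: add 'e' and stop

Collecting: FIRST(Y) = { 'c', 'e' }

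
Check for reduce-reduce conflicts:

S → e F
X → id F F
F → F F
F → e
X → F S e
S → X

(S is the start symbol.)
Yes — I8: [F → F F .] vs [X → id F F .]

A reduce-reduce conflict occurs when an LR(0) state has two complete items [A → α .] and [B → β .] — both call for a reduction, and with no lookahead the parser cannot choose between them.

Augment with S' → S and build the canonical LR(0) collection (I0 = CLOSURE({[S' → . S]}), then GOTO on every symbol after a dot until no new states appear). It has 14 states:
  I0: { [F → . F F], [F → . e], [S → . X], [S → . e F], [S' → . S], [X → . F S e], [X → . id F F] }  — shift
  I1: { [F → . F F], [F → . e], [F → F . F], [S → . X], [S → . e F], [X → . F S e], [X → . id F F], [X → F . S e] }  — shift
  I2: { [S' → S .] }  — accept
  I3: { [S → X .] }  — reduce
  I4: { [F → . F F], [F → . e], [F → e .], [S → e . F] }  — shift, reduce
  I5: { [F → . F F], [F → . e], [X → id . F F] }  — shift
  I6: { [F → . F F], [F → . e], [F → F . F], [X → id F . F] }  — shift
  I7: { [F → e .] }  — reduce
  I8: { [F → . F F], [F → . e], [F → F . F], [F → F F .], [X → id F F .] }  — shift, 2 reduces
  I9: { [F → . F F], [F → . e], [F → F . F], [F → F F .] }  — shift, reduce
  I10: { [F → . F F], [F → . e], [F → F . F], [S → e F .] }  — shift, reduce
  I11: { [F → . F F], [F → . e], [F → F . F], [F → F F .], [S → . X], [S → . e F], [X → . F S e], [X → . id F F], [X → F . S e] }  — shift, reduce
  I12: { [X → F S . e] }  — shift
  I13: { [X → F S e .] }  — reduce

I8 contains complete items [F → F F .], [X → id F F .] — reduce-reduce conflict.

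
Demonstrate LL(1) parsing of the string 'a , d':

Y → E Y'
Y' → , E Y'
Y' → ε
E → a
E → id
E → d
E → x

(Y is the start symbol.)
Stack is shown with the top on the left.

Stack     Input    Action
-------------------------
Y $       a , d $  output Y → E Y'
E Y' $    a , d $  output E → a
a Y' $    a , d $  match 'a'
Y' $      , d $    output Y' → , E Y'
, E Y' $  , d $    match ','
E Y' $    d $      output E → d
d Y' $    d $      match 'd'
Y' $      $        output Y' → ε
$         $        accept

The string is accepted.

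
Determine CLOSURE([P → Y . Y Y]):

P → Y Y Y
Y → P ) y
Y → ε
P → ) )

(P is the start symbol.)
{ [P → . ) )], [P → . Y Y Y], [P → Y . Y Y], [Y → . P ) y], [Y → .] }

To compute CLOSURE, for each item [A → α.Bβ] where B is a non-terminal, add [B → .γ] for all productions B → γ; repeat for the newly added items until nothing changes.

Start with: [P → Y . Y Y]
  [P → Y . Y Y] has the dot before Y: add [Y → . P ) y], [Y → .]
  [Y → . P ) y] has the dot before P: add [P → . Y Y Y], [P → . ) )]
No further items can be added.

CLOSURE = { [P → . ) )], [P → . Y Y Y], [P → Y . Y Y], [Y → . P ) y], [Y → .] }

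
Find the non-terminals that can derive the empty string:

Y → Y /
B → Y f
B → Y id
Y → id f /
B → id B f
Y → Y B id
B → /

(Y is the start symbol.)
None

A non-terminal is nullable if it can derive ε (the empty string): either it has an ε-production, or it has a production whose right-hand side consists entirely of nullable non-terminals.

There are no ε-productions, so no non-terminal can derive ε.
No non-terminals are nullable.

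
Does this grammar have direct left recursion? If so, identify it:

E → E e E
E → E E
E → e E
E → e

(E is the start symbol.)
Direct left recursion occurs when N → N α for some non-terminal N (the right-hand side begins with the left-hand side itself).

E → E e E: LEFT RECURSIVE (starts with E)
E → E E: LEFT RECURSIVE (starts with E)
E → e E: starts with e
E → e: starts with e

The grammar has direct left recursion on: E.

Answer: Yes, E is left-recursive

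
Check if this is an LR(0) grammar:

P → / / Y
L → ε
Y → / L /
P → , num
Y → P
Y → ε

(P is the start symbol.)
No. Shift-reduce conflict between [Y → .] and [P → . , num]

A grammar is LR(0) if no state in the canonical LR(0) collection has:
  - both a shift item (dot before a terminal) and a complete item (shift-reduce conflict), or
  - two or more complete items (reduce-reduce conflict; the accept item [P' → P .] counts as a complete item here).

Augment with P' → P and build the canonical LR(0) collection (I0 = CLOSURE({[P' → . P]}), then GOTO on every symbol after a dot until no new states appear). It has 11 states:
  I0: { [P → . , num], [P → . / / Y], [P' → . P] }  — shift
  I1: { [P → , . num] }  — shift
  I2: { [P → / . / Y] }  — shift
  I3: { [P' → P .] }  — accept
  I4: { [P → . , num], [P → . / / Y], [P → / / . Y], [Y → . / L /], [Y → . P], [Y → .] }  — shift, reduce
  I5: { [L → .], [P → / . / Y], [Y → / . L /] }  — shift, reduce
  I6: { [Y → P .] }  — reduce
  I7: { [P → / / Y .] }  — reduce
  I8: { [Y → / L . /] }  — shift
  I9: { [Y → / L / .] }  — reduce
  I10: { [P → , num .] }  — reduce

Conflict in state I4:
  Shift-reduce conflict between [Y → .] and [P → . , num]
So the grammar is NOT LR(0).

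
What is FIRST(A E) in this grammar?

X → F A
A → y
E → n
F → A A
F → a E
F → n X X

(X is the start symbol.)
FIRST sets of the non-terminals involved (from the grammar, by fixed-point iteration):
  FIRST(A) = { 'y' }

To compute FIRST(A E), process the symbols left to right:
Symbol A is a non-terminal. Add FIRST(A) \ {ε} = { 'y' }
A is not nullable (ε ∉ FIRST(A)), so stop here.
FIRST(A E) = { 'y' }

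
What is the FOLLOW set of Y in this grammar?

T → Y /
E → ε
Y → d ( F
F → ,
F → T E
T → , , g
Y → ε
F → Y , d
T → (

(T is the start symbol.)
To compute FOLLOW(Y), find every occurrence of Y on a right-hand side N → α Y β: add FIRST(β) \ {ε}, and if β is empty or nullable also add FOLLOW(N). Iterate to a fixed point.

In T → Y /: Y is followed by '/', add FIRST('/') \ {ε} = { '/' }
In F → Y , d: Y is followed by ',' d, add FIRST(',' d) \ {ε} = { ',' }

Taking the union: FOLLOW(Y) = { ',', '/' }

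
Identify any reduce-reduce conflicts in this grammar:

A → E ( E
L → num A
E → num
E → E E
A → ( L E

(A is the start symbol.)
A reduce-reduce conflict occurs when an LR(0) state has two complete items [A → α .] and [B → β .] — both call for a reduction, and with no lookahead the parser cannot choose between them.

Augment with A' → A and build the canonical LR(0) collection (I0 = CLOSURE({[A' → . A]}), then GOTO on every symbol after a dot until no new states appear). It has 12 states:
  I0: { [A → . ( L E], [A → . E ( E], [A' → . A], [E → . E E], [E → . num] }  — shift
  I1: { [A → ( . L E], [L → . num A] }  — shift
  I2: { [A' → A .] }  — accept
  I3: { [A → E . ( E], [E → . E E], [E → . num], [E → E . E] }  — shift
  I4: { [E → num .] }  — reduce
  I5: { [A → E ( . E], [E → . E E], [E → . num] }  — shift
  I6: { [E → . E E], [E → . num], [E → E . E], [E → E E .] }  — shift, reduce
  I7: { [A → E ( E .], [E → . E E], [E → . num], [E → E . E] }  — shift, reduce
  I8: { [A → ( L . E], [E → . E E], [E → . num] }  — shift
  I9: { [A → . ( L E], [A → . E ( E], [E → . E E], [E → . num], [L → num . A] }  — shift
  I10: { [L → num A .] }  — reduce
  I11: { [A → ( L E .], [E → . E E], [E → . num], [E → E . E] }  — shift, reduce

No state contains more than one complete item.

Answer: No reduce-reduce conflicts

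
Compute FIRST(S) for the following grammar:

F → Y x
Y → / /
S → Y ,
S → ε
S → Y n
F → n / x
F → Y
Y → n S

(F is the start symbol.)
To compute FIRST(S), examine every production with S on the left-hand side, reading each right-hand side left to right until a non-nullable symbol is reached.

FIRST sets of the other non-terminals involved (by the same procedure, iterated to a fixed point):
  FIRST(Y) = { '/', 'n' }

From S → Y ,:
  - Y is a non-terminal: add FIRST(Y) \ {ε} = { '/', 'n' }
    Y is not nullable, so stop
From S → ε:
  - ε-production, so ε ∈ FIRST(S)
From S → Y n:
  - Y is a non-terminal: add FIRST(Y) \ {ε} = { '/', 'n' }
    Y is not nullable, so stop

Collecting: FIRST(S) = { '/', 'n', ε }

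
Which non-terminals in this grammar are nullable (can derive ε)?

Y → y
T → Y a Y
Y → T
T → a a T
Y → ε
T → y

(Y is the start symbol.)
A non-terminal is nullable if it can derive ε (the empty string): either it has an ε-production, or it has a production whose right-hand side consists entirely of nullable non-terminals.

ε-productions: Y → ε
So Y is immediately nullable.
No further non-terminal can be added: every production for the remaining non-terminals contains a terminal or a non-nullable non-terminal.
Nullable = { 'Y' }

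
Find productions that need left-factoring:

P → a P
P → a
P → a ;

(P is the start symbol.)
Yes, P has productions with common prefix 'a'

Left-factoring is needed when two productions for the same non-terminal
share a common prefix on the right-hand side.

Productions for P:
  P → a P
  P → a
  P → a ;

Found common prefix 'a' in productions for P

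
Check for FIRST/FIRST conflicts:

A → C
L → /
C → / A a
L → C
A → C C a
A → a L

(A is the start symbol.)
Yes. A → C / A → C C a on { '/' }; L → '/' / L → C on { '/' }

A FIRST/FIRST conflict occurs when two productions N → α and N → β for the same non-terminal have FIRST(α) ∩ FIRST(β) ≠ ∅ (with ε ∈ FIRST of a nullable right-hand side, so two nullable alternatives also conflict).

FIRST sets of the non-terminals at (or reachable through a nullable prefix from) the front of some alternative:
  FIRST(C) = { '/' }

Productions for A:
  A → C: FIRST = { '/' }
  A → C C a: FIRST = { '/' }
  A → a L: FIRST = { 'a' }
Productions for L:
  L → /: FIRST = { '/' }
  L → C: FIRST = { '/' }
C has only one production, so no FIRST/FIRST conflict is possible there.

Conflict for A: A → C and A → C C a
  Overlap: { '/' }
Conflict for L: L → / and L → C
  Overlap: { '/' }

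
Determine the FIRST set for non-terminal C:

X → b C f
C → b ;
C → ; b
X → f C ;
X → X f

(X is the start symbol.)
To compute FIRST(C), examine every production with C on the left-hand side, reading each right-hand side left to right until a non-nullable symbol is reached.

From C → b ;:
  - b is a terminal: add 'b' and stop
From C → ; b:
  - ';' is a terminal: add ';' and stop

Collecting: FIRST(C) = { ';', 'b' }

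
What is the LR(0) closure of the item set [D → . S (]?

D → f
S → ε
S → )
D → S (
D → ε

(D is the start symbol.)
{ [D → . S (], [S → . )], [S → .] }

To compute CLOSURE, for each item [A → α.Bβ] where B is a non-terminal, add [B → .γ] for all productions B → γ; repeat for the newly added items until nothing changes.

Start with: [D → . S (]
  [D → . S (] has the dot before S: add [S → .], [S → . )]
No further items can be added.

CLOSURE = { [D → . S (], [S → . )], [S → .] }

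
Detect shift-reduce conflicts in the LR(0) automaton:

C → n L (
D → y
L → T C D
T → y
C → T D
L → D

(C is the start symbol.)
A shift-reduce conflict occurs when an LR(0) state has both:
  - a complete (reduce) item [A → α .] (dot at the end), and
  - a shift item [B → β . c γ] (dot before a terminal).

Augment with C' → C and build the canonical LR(0) collection (I0 = CLOSURE({[C' → . C]}), then GOTO on every symbol after a dot until no new states appear). It has 14 states:
  I0: { [C → . T D], [C → . n L (], [C' → . C], [T → . y] }  — shift
  I1: { [C' → C .] }  — accept
  I2: { [C → T . D], [D → . y] }  — shift
  I3: { [C → n . L (], [D → . y], [L → . D], [L → . T C D], [T → . y] }  — shift
  I4: { [T → y .] }  — reduce
  I5: { [L → D .] }  — reduce
  I6: { [C → n L . (] }  — shift
  I7: { [C → . T D], [C → . n L (], [L → T . C D], [T → . y] }  — shift
  I8: { [D → y .], [T → y .] }  — 2 reduces
  I9: { [D → . y], [L → T C . D] }  — shift
  I10: { [L → T C D .] }  — reduce
  I11: { [D → y .] }  — reduce
  I12: { [C → n L ( .] }  — reduce
  I13: { [C → T D .] }  — reduce

No state contains both a complete item and a shift item.

Answer: No shift-reduce conflicts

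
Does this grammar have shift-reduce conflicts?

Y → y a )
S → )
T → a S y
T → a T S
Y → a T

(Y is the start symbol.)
A shift-reduce conflict occurs when an LR(0) state has both:
  - a complete (reduce) item [A → α .] (dot at the end), and
  - a shift item [B → β . c γ] (dot before a terminal).

Augment with Y' → Y and build the canonical LR(0) collection (I0 = CLOSURE({[Y' → . Y]}), then GOTO on every symbol after a dot until no new states appear). It has 13 states:
  I0: { [Y → . a T], [Y → . y a )], [Y' → . Y] }  — shift
  I1: { [Y' → Y .] }  — accept
  I2: { [T → . a S y], [T → . a T S], [Y → a . T] }  — shift
  I3: { [Y → y . a )] }  — shift
  I4: { [Y → y a . )] }  — shift
  I5: { [Y → y a ) .] }  — reduce
  I6: { [Y → a T .] }  — reduce
  I7: { [S → . )], [T → . a S y], [T → . a T S], [T → a . S y], [T → a . T S] }  — shift
  I8: { [S → ) .] }  — reduce
  I9: { [T → a S . y] }  — shift
  I10: { [S → . )], [T → a T . S] }  — shift
  I11: { [T → a T S .] }  — reduce
  I12: { [T → a S y .] }  — reduce

No state contains both a complete item and a shift item.

Answer: No shift-reduce conflicts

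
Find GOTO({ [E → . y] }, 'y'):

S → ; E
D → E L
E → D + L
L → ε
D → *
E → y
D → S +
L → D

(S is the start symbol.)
GOTO(I, 'y') = CLOSURE({ [A → αX.β] : [A → α.Xβ] ∈ I, X = 'y' })

Items with dot before 'y', with the dot advanced:
  [E → . y] → [E → y .]
Closure adds nothing (no advanced item has the dot before a non-terminal).

GOTO = { [E → y .] }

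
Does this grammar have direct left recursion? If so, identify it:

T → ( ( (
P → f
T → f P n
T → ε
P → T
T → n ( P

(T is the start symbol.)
Direct left recursion occurs when N → N α for some non-terminal N (the right-hand side begins with the left-hand side itself).

T → ( ( (: starts with '('
P → f: starts with f
T → f P n: starts with f
T → ε: starts with ε
P → T: starts with T
T → n ( P: starts with n

No direct left recursion found.

Answer: No direct left recursion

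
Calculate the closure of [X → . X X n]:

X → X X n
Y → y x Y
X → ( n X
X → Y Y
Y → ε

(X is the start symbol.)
{ [X → . ( n X], [X → . X X n], [X → . Y Y], [Y → . y x Y], [Y → .] }

To compute CLOSURE, for each item [A → α.Bβ] where B is a non-terminal, add [B → .γ] for all productions B → γ; repeat for the newly added items until nothing changes.

Start with: [X → . X X n]
  [X → . X X n] has the dot before X: add [X → . ( n X], [X → . Y Y]
  [X → . Y Y] has the dot before Y: add [Y → . y x Y], [Y → .]
No further items can be added.

CLOSURE = { [X → . ( n X], [X → . X X n], [X → . Y Y], [Y → . y x Y], [Y → .] }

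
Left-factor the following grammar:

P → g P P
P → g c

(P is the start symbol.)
Left-factoring transforms A → αβ₁ | αβ₂ into A → αA' and A' → β₁ | β₂
(α is the longest common prefix among the alternatives). Repeat until
no nonterminal has two alternatives with a common prefix.

Round 1: P has alternatives sharing prefix 'g'. Introduce P': P → g P'
  Add: P' → P P
  Add: P' → c

No remaining common prefixes — done.

Resulting grammar:
P → g P'
P' → P P
P' → c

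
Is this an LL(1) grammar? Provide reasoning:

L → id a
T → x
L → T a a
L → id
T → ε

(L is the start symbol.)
A grammar is LL(1) if for each non-terminal N with multiple productions, the predict sets of those productions are pairwise disjoint, where PREDICT(N → α) = (FIRST(α) \ {ε}) ∪ (FOLLOW(N) if α ⇒* ε).

Relevant sets:
  FIRST(T) = { 'x', ε }
  FOLLOW(T) = { 'a' }

For L:
  PREDICT(L → id a) = { 'id' }
  PREDICT(L → T a a) = { 'a', 'x' }
  PREDICT(L → id) = { 'id' }
For T:
  PREDICT(T → x) = { 'x' }
  PREDICT(T → ε) = { 'a' }

Conflict found: Predict set conflict for L: { 'id' }
The grammar is NOT LL(1).

Answer: No. Predict set conflict for L: { 'id' }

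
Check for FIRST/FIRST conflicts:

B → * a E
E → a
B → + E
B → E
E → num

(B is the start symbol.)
A FIRST/FIRST conflict occurs when two productions N → α and N → β for the same non-terminal have FIRST(α) ∩ FIRST(β) ≠ ∅ (with ε ∈ FIRST of a nullable right-hand side, so two nullable alternatives also conflict).

FIRST sets of the non-terminals at (or reachable through a nullable prefix from) the front of some alternative:
  FIRST(E) = { 'a', 'num' }

Productions for B:
  B → * a E: FIRST = { '*' }
  B → + E: FIRST = { '+' }
  B → E: FIRST = { 'a', 'num' }
Productions for E:
  E → a: FIRST = { 'a' }
  E → num: FIRST = { 'num' }

All alternatives of each non-terminal have pairwise disjoint FIRST sets.

Answer: No FIRST/FIRST conflicts.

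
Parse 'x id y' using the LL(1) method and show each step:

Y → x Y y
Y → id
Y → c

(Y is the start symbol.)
Stack is shown with the top on the left.

Stack    Input     Action
-------------------------
Y $      x id y $  output Y → x Y y
x Y y $  x id y $  match 'x'
Y y $    id y $    output Y → id
id y $   id y $    match 'id'
y $      y $       match 'y'
$        $         accept

The string is accepted.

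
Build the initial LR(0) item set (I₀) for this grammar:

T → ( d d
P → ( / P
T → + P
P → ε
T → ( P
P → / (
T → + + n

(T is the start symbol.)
{ [T → . ( P], [T → . ( d d], [T → . + + n], [T → . + P], [T' → . T] }

First, augment the grammar with T' → T
I₀ = CLOSURE({ [T' → . T] }):
  [T' → . T] has the dot before T: add [T → . ( d d], [T → . + P], [T → . ( P], [T → . + + n]
No further items can be added.

I₀ = { [T → . ( P], [T → . ( d d], [T → . + + n], [T → . + P], [T' → . T] }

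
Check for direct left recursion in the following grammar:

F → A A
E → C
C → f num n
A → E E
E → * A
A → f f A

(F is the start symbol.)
F → A A: starts with A
E → C: starts with C
C → f num n: starts with f
A → E E: starts with E
E → * A: starts with '*'
A → f f A: starts with f

No direct left recursion found.

Answer: No direct left recursion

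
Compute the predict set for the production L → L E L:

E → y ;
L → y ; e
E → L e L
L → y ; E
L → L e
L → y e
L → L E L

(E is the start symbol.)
PREDICT(L → L E L) = (FIRST(RHS) \ {ε}) ∪ (FOLLOW(L) if ε ∈ FIRST(RHS), i.e. RHS ⇒* ε)
FIRST(L) = { 'y' }
FIRST(L E L) = { 'y' }
ε ∉ FIRST(L E L), so FOLLOW(L) is not added.
PREDICT(L → L E L) = { 'y' }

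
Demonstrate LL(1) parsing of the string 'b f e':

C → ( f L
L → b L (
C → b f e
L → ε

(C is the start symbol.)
Stack is shown with the top on the left.

Stack    Input    Action
------------------------
C $      b f e $  output C → b f e
b f e $  b f e $  match 'b'
f e $    f e $    match 'f'
e $      e $      match 'e'
$        $        accept

The string is accepted.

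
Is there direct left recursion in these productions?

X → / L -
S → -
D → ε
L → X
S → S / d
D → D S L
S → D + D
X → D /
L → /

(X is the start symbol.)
Yes, S, D are left-recursive

X → / L -: starts with '/'
S → -: starts with '-'
D → ε: starts with ε
L → X: starts with X
S → S / d: LEFT RECURSIVE (starts with S)
D → D S L: LEFT RECURSIVE (starts with D)
S → D + D: starts with D
X → D /: starts with D
L → /: starts with '/'

The grammar has direct left recursion on: S, D.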